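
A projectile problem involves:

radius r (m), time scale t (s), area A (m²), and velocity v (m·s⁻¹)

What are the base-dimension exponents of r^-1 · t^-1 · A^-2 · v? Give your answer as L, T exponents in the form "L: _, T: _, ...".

L: -4, T: -2

Collect each base-dimension exponent across the product:
  L: −(1) − (0) − 2·(2) + (1) = -4
  T: −(0) − (1) − 2·(0) + (-1) = -2
So the dimensions are [L⁻⁴ T⁻²].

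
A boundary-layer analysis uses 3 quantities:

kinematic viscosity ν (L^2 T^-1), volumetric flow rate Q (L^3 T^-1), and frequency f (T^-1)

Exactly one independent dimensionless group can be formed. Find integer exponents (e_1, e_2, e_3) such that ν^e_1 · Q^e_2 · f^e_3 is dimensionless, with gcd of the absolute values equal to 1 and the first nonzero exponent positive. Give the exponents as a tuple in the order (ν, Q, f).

L: e_1·(2) + e_2·(3) + e_3·(0) = 0
T: e_1·(-1) + e_2·(-1) + e_3·(-1) = 0
Solving this homogeneous linear system for the smallest-integer solution (first nonzero entry positive) gives (3, -2, -1).

(3, -2, -1)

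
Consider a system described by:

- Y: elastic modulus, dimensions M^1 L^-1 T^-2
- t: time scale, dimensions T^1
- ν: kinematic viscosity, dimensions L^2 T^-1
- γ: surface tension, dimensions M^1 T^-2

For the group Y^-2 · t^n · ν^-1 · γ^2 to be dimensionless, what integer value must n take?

Balance the T exponent: (1)·n from t, plus −2·(-2) − (-1) + 2·(-2) = 1 from the rest, must sum to zero.
n + 1 = 0, so n = -1.

-1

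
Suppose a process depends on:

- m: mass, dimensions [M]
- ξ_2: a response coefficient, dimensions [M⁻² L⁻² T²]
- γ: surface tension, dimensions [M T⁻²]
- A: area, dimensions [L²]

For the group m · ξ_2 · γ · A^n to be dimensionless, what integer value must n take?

1

Balance the L exponent: (2)·n from A, plus (0) + (-2) + (0) = -2 from the rest, must sum to zero.
2n − 2 = 0, so n = 1.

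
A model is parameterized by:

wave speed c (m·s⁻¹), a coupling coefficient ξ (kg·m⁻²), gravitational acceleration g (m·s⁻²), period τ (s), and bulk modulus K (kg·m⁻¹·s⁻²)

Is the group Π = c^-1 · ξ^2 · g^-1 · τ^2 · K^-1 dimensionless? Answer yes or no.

no

Sum the exponent of each base dimension across the product:
  M: −[c]_M + 2·[ξ]_M − [g]_M + 2·[τ]_M − [K]_M = −(0) + 2·(1) − (0) + 2·(0) − (1) = 1
  L: −[c]_L + 2·[ξ]_L − [g]_L + 2·[τ]_L − [K]_L = −(1) + 2·(-2) − (1) + 2·(0) − (-1) = -5
  T: −[c]_T + 2·[ξ]_T − [g]_T + 2·[τ]_T − [K]_T = −(-1) + 2·(0) − (-2) + 2·(1) − (-2) = 7
Net dimensions [M L⁻⁵ T⁷] ≠ [1] — not dimensionless.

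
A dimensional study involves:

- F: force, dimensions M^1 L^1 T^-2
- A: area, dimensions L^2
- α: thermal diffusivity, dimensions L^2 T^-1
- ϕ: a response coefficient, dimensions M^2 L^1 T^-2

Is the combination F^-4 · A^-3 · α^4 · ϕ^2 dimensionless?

yes

Sum the exponent of each base dimension across the product:
  M: −4·[F]_M − 3·[A]_M + 4·[α]_M + 2·[ϕ]_M = −4·(1) − 3·(0) + 4·(0) + 2·(2) = 0
  L: −4·[F]_L − 3·[A]_L + 4·[α]_L + 2·[ϕ]_L = −4·(1) − 3·(2) + 4·(2) + 2·(1) = 0
  T: −4·[F]_T − 3·[A]_T + 4·[α]_T + 2·[ϕ]_T = −4·(-2) − 3·(0) + 4·(-1) + 2·(-2) = 0
All base exponents vanish — dimensionless.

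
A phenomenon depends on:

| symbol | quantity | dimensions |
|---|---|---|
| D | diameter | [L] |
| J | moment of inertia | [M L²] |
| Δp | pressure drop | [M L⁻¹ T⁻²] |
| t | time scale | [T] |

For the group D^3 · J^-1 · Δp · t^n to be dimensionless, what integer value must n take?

Balance the T exponent: (1)·n from t, plus 3·(0) − (0) + (-2) = -2 from the rest, must sum to zero.
n − 2 = 0, so n = 2.

2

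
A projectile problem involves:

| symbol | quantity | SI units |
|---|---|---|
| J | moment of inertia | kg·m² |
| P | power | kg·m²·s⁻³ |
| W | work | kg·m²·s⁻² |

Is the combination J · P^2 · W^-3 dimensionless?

Sum the exponent of each base dimension across the product:
  M: [J]_M + 2·[P]_M − 3·[W]_M = (1) + 2·(1) − 3·(1) = 0
  L: [J]_L + 2·[P]_L − 3·[W]_L = (2) + 2·(2) − 3·(2) = 0
  T: [J]_T + 2·[P]_T − 3·[W]_T = (0) + 2·(-3) − 3·(-2) = 0
All base exponents vanish — dimensionless.

yes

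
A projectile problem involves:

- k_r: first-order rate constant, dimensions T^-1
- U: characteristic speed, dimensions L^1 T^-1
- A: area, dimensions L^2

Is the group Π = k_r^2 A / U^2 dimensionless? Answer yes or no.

yes

Sum the exponent of each base dimension across the product:
  L: 2·[k_r]_L − 2·[U]_L + [A]_L = 2·(0) − 2·(1) + (2) = 0
  T: 2·[k_r]_T − 2·[U]_T + [A]_T = 2·(-1) − 2·(-1) + (0) = 0
All base exponents vanish — dimensionless.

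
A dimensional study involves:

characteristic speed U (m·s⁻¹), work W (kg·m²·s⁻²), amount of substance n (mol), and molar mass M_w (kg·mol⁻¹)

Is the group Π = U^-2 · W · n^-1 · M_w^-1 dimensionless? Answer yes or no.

Sum the exponent of each base dimension across the product:
  M: −2·[U]_M + [W]_M − [n]_M − [M_w]_M = −2·(0) + (1) − (0) − (1) = 0
  L: −2·[U]_L + [W]_L − [n]_L − [M_w]_L = −2·(1) + (2) − (0) − (0) = 0
  T: −2·[U]_T + [W]_T − [n]_T − [M_w]_T = −2·(-1) + (-2) − (0) − (0) = 0
  N: −2·[U]_N + [W]_N − [n]_N − [M_w]_N = −2·(0) + (0) − (1) − (-1) = 0
All base exponents vanish — dimensionless.

yes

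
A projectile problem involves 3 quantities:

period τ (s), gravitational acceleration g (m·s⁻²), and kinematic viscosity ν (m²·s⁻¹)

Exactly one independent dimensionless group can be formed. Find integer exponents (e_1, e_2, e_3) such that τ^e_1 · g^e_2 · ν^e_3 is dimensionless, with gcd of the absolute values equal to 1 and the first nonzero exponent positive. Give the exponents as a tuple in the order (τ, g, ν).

(3, 2, -1)

L: e_1·(0) + e_2·(1) + e_3·(2) = 0
T: e_1·(1) + e_2·(-2) + e_3·(-1) = 0
Solving this homogeneous linear system for the smallest-integer solution (first nonzero entry positive) gives (3, 2, -1).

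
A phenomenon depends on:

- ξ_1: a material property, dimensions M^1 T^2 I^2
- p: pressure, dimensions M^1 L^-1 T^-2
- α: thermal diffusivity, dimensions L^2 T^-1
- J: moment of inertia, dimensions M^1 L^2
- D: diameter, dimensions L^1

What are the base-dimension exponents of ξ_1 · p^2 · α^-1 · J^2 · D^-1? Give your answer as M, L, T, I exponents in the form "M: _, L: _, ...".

Collect each base-dimension exponent across the product:
  M: (1) + 2·(1) − (0) + 2·(1) − (0) = 5
  L: (0) + 2·(-1) − (2) + 2·(2) − (1) = -1
  T: (2) + 2·(-2) − (-1) + 2·(0) − (0) = -1
  I: (2) + 2·(0) − (0) + 2·(0) − (0) = 2
So the dimensions are [M⁵ L⁻¹ T⁻¹ I²].

M: 5, L: -1, T: -1, I: 2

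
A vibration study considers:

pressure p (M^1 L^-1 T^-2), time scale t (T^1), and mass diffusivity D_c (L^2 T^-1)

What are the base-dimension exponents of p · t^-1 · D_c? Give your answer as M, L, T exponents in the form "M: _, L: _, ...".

M: 1, L: 1, T: -4

Collect each base-dimension exponent across the product:
  M: (1) − (0) + (0) = 1
  L: (-1) − (0) + (2) = 1
  T: (-2) − (1) + (-1) = -4
So the dimensions are [M L T⁻⁴].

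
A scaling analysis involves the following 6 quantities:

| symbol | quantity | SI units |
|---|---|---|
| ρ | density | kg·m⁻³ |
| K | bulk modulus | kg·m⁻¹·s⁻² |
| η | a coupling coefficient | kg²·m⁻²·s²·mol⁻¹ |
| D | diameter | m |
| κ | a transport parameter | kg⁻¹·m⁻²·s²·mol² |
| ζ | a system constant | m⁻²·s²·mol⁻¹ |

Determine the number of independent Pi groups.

There are 6 variables and 4 base dimensions (M, L, T, N).
The dimension matrix has rank 4.
Independent dimensionless groups: 6 − 4 = 2.

2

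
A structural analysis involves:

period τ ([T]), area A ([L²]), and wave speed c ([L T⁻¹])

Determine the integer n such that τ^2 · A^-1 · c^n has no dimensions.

Balance the L exponent: (1)·n from c, plus 2·(0) − (2) = -2 from the rest, must sum to zero.
n − 2 = 0, so n = 2.

2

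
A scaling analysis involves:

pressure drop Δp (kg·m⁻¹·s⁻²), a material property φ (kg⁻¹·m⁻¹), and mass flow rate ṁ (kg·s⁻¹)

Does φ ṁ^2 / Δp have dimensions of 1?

Sum the exponent of each base dimension across the product:
  M: −[Δp]_M + [φ]_M + 2·[ṁ]_M = −(1) + (-1) + 2·(1) = 0
  L: −[Δp]_L + [φ]_L + 2·[ṁ]_L = −(-1) + (-1) + 2·(0) = 0
  T: −[Δp]_T + [φ]_T + 2·[ṁ]_T = −(-2) + (0) + 2·(-1) = 0
All base exponents vanish — dimensionless.

yes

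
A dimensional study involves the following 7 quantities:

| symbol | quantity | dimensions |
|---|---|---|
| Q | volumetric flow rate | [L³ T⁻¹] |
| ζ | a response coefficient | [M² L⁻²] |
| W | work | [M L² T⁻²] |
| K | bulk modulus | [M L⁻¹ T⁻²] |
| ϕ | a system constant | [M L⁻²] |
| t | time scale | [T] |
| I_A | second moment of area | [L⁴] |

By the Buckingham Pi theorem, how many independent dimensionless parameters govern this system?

4

There are 7 variables and 3 base dimensions (M, L, T).
The dimension matrix has rank 3.
Independent dimensionless groups: 7 − 3 = 4.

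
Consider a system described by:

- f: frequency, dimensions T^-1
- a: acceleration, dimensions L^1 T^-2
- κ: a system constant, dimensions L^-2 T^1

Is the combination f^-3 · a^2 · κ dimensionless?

Sum the exponent of each base dimension across the product:
  L: −3·[f]_L + 2·[a]_L + [κ]_L = −3·(0) + 2·(1) + (-2) = 0
  T: −3·[f]_T + 2·[a]_T + [κ]_T = −3·(-1) + 2·(-2) + (1) = 0
All base exponents vanish — dimensionless.

yes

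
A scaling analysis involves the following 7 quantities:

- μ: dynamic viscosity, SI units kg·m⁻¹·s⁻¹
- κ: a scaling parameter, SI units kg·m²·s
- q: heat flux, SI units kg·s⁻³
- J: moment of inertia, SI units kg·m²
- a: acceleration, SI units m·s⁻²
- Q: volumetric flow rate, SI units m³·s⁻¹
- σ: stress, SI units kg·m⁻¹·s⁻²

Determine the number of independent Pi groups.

There are 7 variables and 3 base dimensions (M, L, T).
The dimension matrix has rank 3.
Independent dimensionless groups: 7 − 3 = 4.

4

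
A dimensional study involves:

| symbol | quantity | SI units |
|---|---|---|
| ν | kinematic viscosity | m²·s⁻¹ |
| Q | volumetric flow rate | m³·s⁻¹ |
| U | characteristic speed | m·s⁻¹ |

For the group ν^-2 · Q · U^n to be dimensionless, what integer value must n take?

1

Balance the L exponent: (1)·n from U, plus −2·(2) + (3) = -1 from the rest, must sum to zero.
n − 1 = 0, so n = 1.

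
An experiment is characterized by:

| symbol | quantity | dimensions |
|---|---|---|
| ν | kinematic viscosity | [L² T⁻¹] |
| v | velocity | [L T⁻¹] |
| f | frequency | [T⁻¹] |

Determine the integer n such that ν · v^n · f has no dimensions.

Balance the L exponent: (1)·n from v, plus (2) + (0) = 2 from the rest, must sum to zero.
n + 2 = 0, so n = -2.

-2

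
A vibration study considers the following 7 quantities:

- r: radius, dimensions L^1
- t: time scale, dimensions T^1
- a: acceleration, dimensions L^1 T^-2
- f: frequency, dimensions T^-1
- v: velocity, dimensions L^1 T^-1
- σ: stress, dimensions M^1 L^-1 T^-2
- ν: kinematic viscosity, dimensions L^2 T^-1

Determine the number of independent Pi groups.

There are 7 variables and 3 base dimensions (M, L, T).
The dimension matrix has rank 3.
Independent dimensionless groups: 7 − 3 = 4.

4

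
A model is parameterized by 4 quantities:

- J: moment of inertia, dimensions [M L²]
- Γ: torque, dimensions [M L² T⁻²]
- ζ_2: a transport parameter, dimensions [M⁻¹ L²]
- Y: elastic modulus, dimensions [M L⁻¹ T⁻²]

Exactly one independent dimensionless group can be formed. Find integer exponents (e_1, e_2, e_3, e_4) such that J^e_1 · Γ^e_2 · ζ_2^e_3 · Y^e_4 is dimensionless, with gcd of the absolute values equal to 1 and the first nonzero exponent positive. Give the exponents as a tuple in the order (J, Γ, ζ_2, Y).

M: e_1·(1) + e_2·(1) + e_3·(-1) + e_4·(1) = 0
L: e_1·(2) + e_2·(2) + e_3·(2) + e_4·(-1) = 0
T: e_1·(0) + e_2·(-2) + e_3·(0) + e_4·(-2) = 0
Solving this homogeneous linear system for the smallest-integer solution (first nonzero entry positive) gives (3, -4, 3, 4).

(3, -4, 3, 4)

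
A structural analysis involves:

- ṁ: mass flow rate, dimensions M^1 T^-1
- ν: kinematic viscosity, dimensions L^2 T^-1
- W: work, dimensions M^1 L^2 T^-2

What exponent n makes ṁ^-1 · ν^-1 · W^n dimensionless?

1

Balance the M exponent: (1)·n from W, plus −(1) − (0) = -1 from the rest, must sum to zero.
n − 1 = 0, so n = 1.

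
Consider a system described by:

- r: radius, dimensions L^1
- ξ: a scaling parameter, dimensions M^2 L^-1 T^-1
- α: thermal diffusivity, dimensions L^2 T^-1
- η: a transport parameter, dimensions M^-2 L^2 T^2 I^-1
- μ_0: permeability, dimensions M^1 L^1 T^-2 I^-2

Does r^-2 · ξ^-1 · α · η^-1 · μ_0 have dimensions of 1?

Sum the exponent of each base dimension across the product:
  M: −2·[r]_M − [ξ]_M + [α]_M − [η]_M + [μ_0]_M = −2·(0) − (2) + (0) − (-2) + (1) = 1
  L: −2·[r]_L − [ξ]_L + [α]_L − [η]_L + [μ_0]_L = −2·(1) − (-1) + (2) − (2) + (1) = 0
  T: −2·[r]_T − [ξ]_T + [α]_T − [η]_T + [μ_0]_T = −2·(0) − (-1) + (-1) − (2) + (-2) = -4
  I: −2·[r]_I − [ξ]_I + [α]_I − [η]_I + [μ_0]_I = −2·(0) − (0) + (0) − (-1) + (-2) = -1
Net dimensions [M T⁻⁴ I⁻¹] ≠ [1] — not dimensionless.

no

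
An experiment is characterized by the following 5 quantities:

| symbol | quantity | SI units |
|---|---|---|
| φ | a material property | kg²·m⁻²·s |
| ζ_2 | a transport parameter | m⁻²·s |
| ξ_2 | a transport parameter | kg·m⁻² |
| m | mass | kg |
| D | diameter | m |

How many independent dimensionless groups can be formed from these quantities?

There are 5 variables and 3 base dimensions (M, L, T).
The dimension matrix has rank 3.
Independent dimensionless groups: 5 − 3 = 2.

2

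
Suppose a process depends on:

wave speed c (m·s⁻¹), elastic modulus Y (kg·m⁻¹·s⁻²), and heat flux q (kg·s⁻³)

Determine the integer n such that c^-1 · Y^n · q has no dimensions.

Balance the M exponent: (1)·n from Y, plus −(0) + (1) = 1 from the rest, must sum to zero.
n + 1 = 0, so n = -1.

-1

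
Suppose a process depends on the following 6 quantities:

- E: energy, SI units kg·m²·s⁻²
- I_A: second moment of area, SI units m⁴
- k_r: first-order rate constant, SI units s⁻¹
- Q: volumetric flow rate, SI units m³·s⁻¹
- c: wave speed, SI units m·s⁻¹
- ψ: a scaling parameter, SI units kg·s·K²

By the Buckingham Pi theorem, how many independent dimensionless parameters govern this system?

There are 6 variables and 4 base dimensions (M, L, T, Θ).
The dimension matrix has rank 4.
Independent dimensionless groups: 6 − 4 = 2.

2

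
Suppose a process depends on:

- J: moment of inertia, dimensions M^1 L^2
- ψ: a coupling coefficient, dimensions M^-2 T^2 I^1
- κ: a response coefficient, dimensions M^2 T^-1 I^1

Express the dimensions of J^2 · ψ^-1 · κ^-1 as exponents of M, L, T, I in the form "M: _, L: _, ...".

M: 2, L: 4, T: -1, I: -2

Collect each base-dimension exponent across the product:
  M: 2·(1) − (-2) − (2) = 2
  L: 2·(2) − (0) − (0) = 4
  T: 2·(0) − (2) − (-1) = -1
  I: 2·(0) − (1) − (1) = -2
So the dimensions are [M² L⁴ T⁻¹ I⁻²].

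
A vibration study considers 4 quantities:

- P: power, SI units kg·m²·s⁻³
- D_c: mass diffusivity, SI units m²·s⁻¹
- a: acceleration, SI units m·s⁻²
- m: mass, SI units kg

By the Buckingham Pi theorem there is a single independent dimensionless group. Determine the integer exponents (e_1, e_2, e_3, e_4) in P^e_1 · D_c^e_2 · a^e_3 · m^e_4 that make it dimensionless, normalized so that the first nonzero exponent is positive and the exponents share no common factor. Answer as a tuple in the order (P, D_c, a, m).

(3, -1, -4, -3)

M: e_1·(1) + e_2·(0) + e_3·(0) + e_4·(1) = 0
L: e_1·(2) + e_2·(2) + e_3·(1) + e_4·(0) = 0
T: e_1·(-3) + e_2·(-1) + e_3·(-2) + e_4·(0) = 0
Solving this homogeneous linear system for the smallest-integer solution (first nonzero entry positive) gives (3, -1, -4, -3).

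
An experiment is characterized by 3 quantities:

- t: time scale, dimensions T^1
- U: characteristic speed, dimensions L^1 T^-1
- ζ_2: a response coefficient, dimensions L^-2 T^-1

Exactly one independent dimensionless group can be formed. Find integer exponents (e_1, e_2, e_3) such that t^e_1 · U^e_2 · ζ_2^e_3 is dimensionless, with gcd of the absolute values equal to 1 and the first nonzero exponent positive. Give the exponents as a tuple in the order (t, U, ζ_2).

(3, 2, 1)

L: e_1·(0) + e_2·(1) + e_3·(-2) = 0
T: e_1·(1) + e_2·(-1) + e_3·(-1) = 0
Solving this homogeneous linear system for the smallest-integer solution (first nonzero entry positive) gives (3, 2, 1).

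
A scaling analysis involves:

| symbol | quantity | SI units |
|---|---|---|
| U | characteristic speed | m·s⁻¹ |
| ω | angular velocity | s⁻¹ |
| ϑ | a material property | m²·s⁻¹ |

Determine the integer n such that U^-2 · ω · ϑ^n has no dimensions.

Balance the L exponent: (2)·n from ϑ, plus −2·(1) + (0) = -2 from the rest, must sum to zero.
2n − 2 = 0, so n = 1.

1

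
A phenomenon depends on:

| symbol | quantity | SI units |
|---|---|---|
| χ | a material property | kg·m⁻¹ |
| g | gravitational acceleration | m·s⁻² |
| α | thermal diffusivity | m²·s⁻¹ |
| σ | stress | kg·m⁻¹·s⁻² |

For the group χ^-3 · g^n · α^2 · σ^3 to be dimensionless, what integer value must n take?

-4

Balance the L exponent: (1)·n from g, plus −3·(-1) + 2·(2) + 3·(-1) = 4 from the rest, must sum to zero.
n + 4 = 0, so n = -4.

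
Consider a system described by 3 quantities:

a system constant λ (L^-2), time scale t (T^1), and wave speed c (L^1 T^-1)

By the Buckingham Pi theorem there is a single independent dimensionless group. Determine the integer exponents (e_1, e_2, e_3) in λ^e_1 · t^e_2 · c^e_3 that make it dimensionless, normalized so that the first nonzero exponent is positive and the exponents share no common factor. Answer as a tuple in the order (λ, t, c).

L: e_1·(-2) + e_2·(0) + e_3·(1) = 0
T: e_1·(0) + e_2·(1) + e_3·(-1) = 0
Solving this homogeneous linear system for the smallest-integer solution (first nonzero entry positive) gives (1, 2, 2).

(1, 2, 2)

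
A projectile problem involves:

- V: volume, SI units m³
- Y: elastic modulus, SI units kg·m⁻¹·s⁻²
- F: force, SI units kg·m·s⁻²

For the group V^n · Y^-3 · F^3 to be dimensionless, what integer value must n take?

Balance the L exponent: (3)·n from V, plus −3·(-1) + 3·(1) = 6 from the rest, must sum to zero.
3n + 6 = 0, so n = -2.

-2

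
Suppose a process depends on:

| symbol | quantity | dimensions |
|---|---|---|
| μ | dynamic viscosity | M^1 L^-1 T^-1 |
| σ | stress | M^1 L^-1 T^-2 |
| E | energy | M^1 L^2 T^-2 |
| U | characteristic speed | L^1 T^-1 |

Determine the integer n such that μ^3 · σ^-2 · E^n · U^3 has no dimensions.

Balance the M exponent: (1)·n from E, plus 3·(1) − 2·(1) + 3·(0) = 1 from the rest, must sum to zero.
n + 1 = 0, so n = -1.

-1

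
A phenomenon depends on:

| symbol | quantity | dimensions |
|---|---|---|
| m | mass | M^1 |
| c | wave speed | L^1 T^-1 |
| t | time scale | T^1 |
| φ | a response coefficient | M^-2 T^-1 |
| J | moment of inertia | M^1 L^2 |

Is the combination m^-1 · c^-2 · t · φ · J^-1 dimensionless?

no

Sum the exponent of each base dimension across the product:
  M: −[m]_M − 2·[c]_M + [t]_M + [φ]_M − [J]_M = −(1) − 2·(0) + (0) + (-2) − (1) = -4
  L: −[m]_L − 2·[c]_L + [t]_L + [φ]_L − [J]_L = −(0) − 2·(1) + (0) + (0) − (2) = -4
  T: −[m]_T − 2·[c]_T + [t]_T + [φ]_T − [J]_T = −(0) − 2·(-1) + (1) + (-1) − (0) = 2
Net dimensions [M⁻⁴ L⁻⁴ T²] ≠ [1] — not dimensionless.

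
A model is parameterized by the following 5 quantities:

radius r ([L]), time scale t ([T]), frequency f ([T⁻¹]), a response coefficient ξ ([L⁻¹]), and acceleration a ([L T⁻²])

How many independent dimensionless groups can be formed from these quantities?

There are 5 variables and 2 base dimensions (L, T).
The dimension matrix has rank 2.
Independent dimensionless groups: 5 − 2 = 3.

3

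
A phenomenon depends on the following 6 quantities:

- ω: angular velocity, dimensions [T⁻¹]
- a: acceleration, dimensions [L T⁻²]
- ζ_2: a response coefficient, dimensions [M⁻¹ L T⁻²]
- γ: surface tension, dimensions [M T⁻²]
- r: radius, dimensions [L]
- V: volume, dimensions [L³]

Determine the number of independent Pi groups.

3

There are 6 variables and 3 base dimensions (M, L, T).
The dimension matrix has rank 3.
Independent dimensionless groups: 6 − 3 = 3.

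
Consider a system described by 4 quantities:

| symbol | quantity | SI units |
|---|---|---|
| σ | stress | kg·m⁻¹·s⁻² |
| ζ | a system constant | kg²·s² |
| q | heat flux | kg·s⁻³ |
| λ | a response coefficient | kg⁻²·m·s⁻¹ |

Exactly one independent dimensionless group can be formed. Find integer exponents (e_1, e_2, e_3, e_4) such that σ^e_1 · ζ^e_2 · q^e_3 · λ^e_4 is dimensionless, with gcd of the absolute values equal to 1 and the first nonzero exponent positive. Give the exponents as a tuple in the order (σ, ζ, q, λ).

(4, 3, -2, 4)

M: e_1·(1) + e_2·(2) + e_3·(1) + e_4·(-2) = 0
L: e_1·(-1) + e_2·(0) + e_3·(0) + e_4·(1) = 0
T: e_1·(-2) + e_2·(2) + e_3·(-3) + e_4·(-1) = 0
Solving this homogeneous linear system for the smallest-integer solution (first nonzero entry positive) gives (4, 3, -2, 4).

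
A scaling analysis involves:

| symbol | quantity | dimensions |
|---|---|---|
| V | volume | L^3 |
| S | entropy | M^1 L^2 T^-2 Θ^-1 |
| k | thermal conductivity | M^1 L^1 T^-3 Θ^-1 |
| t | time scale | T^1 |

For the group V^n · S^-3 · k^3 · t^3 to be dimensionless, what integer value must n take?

Balance the L exponent: (3)·n from V, plus −3·(2) + 3·(1) + 3·(0) = -3 from the rest, must sum to zero.
3n − 3 = 0, so n = 1.

1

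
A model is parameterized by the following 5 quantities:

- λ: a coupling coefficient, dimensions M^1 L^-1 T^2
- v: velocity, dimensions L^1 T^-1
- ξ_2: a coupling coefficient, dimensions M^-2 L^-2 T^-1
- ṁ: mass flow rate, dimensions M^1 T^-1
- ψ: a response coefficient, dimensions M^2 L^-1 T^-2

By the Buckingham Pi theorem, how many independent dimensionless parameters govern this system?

2

There are 5 variables and 3 base dimensions (M, L, T).
The dimension matrix has rank 3.
Independent dimensionless groups: 5 − 3 = 2.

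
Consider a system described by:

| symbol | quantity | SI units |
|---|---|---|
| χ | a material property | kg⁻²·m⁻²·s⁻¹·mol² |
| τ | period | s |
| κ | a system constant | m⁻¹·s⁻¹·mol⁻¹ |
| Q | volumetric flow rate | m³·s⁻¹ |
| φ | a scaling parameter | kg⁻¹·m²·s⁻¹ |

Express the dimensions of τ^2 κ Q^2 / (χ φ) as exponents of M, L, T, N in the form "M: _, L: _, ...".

Collect each base-dimension exponent across the product:
  M: −(-2) + 2·(0) + (0) + 2·(0) − (-1) = 3
  L: −(-2) + 2·(0) + (-1) + 2·(3) − (2) = 5
  T: −(-1) + 2·(1) + (-1) + 2·(-1) − (-1) = 1
  N: −(2) + 2·(0) + (-1) + 2·(0) − (0) = -3
So the dimensions are [M³ L⁵ T N⁻³].

M: 3, L: 5, T: 1, N: -3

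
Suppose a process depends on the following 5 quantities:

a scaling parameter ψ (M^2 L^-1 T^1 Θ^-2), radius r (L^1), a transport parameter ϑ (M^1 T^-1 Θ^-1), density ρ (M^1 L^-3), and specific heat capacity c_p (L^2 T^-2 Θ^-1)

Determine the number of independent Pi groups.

There are 5 variables and 4 base dimensions (M, L, T, Θ).
The dimension matrix has rank 4.
Independent dimensionless groups: 5 − 4 = 1.

1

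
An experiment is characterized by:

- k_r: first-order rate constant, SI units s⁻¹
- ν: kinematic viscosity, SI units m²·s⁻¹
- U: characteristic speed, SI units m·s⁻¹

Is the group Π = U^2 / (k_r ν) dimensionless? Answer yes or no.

Sum the exponent of each base dimension across the product:
  M: −[k_r]_M − [ν]_M + 2·[U]_M = −(0) − (0) + 2·(0) = 0
  L: −[k_r]_L − [ν]_L + 2·[U]_L = −(0) − (2) + 2·(1) = 0
  T: −[k_r]_T − [ν]_T + 2·[U]_T = −(-1) − (-1) + 2·(-1) = 0
All base exponents vanish — dimensionless.

yes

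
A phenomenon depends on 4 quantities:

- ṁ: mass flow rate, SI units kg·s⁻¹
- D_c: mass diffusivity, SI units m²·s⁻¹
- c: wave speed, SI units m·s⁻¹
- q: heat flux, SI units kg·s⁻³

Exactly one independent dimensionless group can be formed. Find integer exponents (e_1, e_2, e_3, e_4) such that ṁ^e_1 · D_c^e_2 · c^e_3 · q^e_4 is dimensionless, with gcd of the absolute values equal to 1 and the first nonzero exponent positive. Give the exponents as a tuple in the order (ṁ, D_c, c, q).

(1, -2, 4, -1)

M: e_1·(1) + e_2·(0) + e_3·(0) + e_4·(1) = 0
L: e_1·(0) + e_2·(2) + e_3·(1) + e_4·(0) = 0
T: e_1·(-1) + e_2·(-1) + e_3·(-1) + e_4·(-3) = 0
Solving this homogeneous linear system for the smallest-integer solution (first nonzero entry positive) gives (1, -2, 4, -1).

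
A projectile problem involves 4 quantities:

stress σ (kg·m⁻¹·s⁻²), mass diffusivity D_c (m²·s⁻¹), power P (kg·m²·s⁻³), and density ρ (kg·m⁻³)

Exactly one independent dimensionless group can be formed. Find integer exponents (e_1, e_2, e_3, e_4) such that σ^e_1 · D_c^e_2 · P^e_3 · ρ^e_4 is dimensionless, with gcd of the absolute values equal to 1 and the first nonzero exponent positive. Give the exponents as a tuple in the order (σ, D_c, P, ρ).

(1, 4, -2, 1)

M: e_1·(1) + e_2·(0) + e_3·(1) + e_4·(1) = 0
L: e_1·(-1) + e_2·(2) + e_3·(2) + e_4·(-3) = 0
T: e_1·(-2) + e_2·(-1) + e_3·(-3) + e_4·(0) = 0
Solving this homogeneous linear system for the smallest-integer solution (first nonzero entry positive) gives (1, 4, -2, 1).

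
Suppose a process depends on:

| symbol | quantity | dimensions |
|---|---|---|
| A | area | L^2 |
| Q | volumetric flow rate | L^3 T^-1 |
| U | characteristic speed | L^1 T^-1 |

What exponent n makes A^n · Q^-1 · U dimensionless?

1

Balance the L exponent: (2)·n from A, plus −(3) + (1) = -2 from the rest, must sum to zero.
2n − 2 = 0, so n = 1.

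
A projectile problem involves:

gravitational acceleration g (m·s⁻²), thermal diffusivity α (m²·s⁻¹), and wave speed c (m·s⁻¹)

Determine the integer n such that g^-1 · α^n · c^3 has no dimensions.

-1

Balance the L exponent: (2)·n from α, plus −(1) + 3·(1) = 2 from the rest, must sum to zero.
2n + 2 = 0, so n = -1.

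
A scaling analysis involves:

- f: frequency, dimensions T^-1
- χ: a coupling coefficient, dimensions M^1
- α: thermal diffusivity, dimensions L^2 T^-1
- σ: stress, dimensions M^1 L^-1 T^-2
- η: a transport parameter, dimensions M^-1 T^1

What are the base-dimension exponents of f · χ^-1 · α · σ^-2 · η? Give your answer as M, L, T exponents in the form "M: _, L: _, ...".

M: -4, L: 4, T: 3

Collect each base-dimension exponent across the product:
  M: (0) − (1) + (0) − 2·(1) + (-1) = -4
  L: (0) − (0) + (2) − 2·(-1) + (0) = 4
  T: (-1) − (0) + (-1) − 2·(-2) + (1) = 3
So the dimensions are [M⁻⁴ L⁴ T³].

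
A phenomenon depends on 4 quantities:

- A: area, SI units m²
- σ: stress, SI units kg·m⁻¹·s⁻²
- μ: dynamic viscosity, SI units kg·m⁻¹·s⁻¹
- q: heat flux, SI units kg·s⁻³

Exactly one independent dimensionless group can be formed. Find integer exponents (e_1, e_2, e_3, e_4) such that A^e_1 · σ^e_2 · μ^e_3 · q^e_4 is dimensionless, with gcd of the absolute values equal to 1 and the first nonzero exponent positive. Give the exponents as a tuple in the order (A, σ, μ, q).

(1, 4, -2, -2)

M: e_1·(0) + e_2·(1) + e_3·(1) + e_4·(1) = 0
L: e_1·(2) + e_2·(-1) + e_3·(-1) + e_4·(0) = 0
T: e_1·(0) + e_2·(-2) + e_3·(-1) + e_4·(-3) = 0
Solving this homogeneous linear system for the smallest-integer solution (first nonzero entry positive) gives (1, 4, -2, -2).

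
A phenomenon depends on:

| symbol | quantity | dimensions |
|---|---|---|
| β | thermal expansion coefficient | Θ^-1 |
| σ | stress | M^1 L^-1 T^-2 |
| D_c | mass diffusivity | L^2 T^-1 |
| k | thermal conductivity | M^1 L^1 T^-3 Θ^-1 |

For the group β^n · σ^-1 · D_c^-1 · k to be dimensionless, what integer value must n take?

-1

Balance the Θ exponent: (-1)·n from β, plus −(0) − (0) + (-1) = -1 from the rest, must sum to zero.
−n − 1 = 0, so n = -1.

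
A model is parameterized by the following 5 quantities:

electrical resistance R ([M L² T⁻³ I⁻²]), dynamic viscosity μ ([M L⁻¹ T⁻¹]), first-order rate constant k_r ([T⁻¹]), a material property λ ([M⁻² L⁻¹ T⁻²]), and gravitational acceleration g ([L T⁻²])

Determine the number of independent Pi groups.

There are 5 variables and 4 base dimensions (M, L, T, I).
The dimension matrix has rank 4.
Independent dimensionless groups: 5 − 4 = 1.

1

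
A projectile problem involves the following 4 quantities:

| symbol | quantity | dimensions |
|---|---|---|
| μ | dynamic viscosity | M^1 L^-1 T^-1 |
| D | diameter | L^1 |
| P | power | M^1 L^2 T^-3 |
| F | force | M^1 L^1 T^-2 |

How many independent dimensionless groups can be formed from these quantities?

1

There are 4 variables and 3 base dimensions (M, L, T).
The dimension matrix has rank 3.
Independent dimensionless groups: 4 − 3 = 1.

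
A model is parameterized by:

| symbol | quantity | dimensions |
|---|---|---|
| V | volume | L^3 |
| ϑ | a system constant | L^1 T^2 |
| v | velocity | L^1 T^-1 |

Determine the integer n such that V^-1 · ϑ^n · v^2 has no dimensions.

1

Balance the L exponent: (1)·n from ϑ, plus −(3) + 2·(1) = -1 from the rest, must sum to zero.
n − 1 = 0, so n = 1.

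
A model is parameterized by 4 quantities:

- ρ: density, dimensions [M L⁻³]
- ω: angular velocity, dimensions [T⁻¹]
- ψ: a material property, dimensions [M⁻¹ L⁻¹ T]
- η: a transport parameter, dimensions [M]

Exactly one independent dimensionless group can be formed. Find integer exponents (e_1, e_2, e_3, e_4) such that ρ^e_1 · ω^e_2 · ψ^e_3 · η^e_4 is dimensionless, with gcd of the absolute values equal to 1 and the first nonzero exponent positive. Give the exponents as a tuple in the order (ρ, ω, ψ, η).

M: e_1·(1) + e_2·(0) + e_3·(-1) + e_4·(1) = 0
L: e_1·(-3) + e_2·(0) + e_3·(-1) + e_4·(0) = 0
T: e_1·(0) + e_2·(-1) + e_3·(1) + e_4·(0) = 0
Solving this homogeneous linear system for the smallest-integer solution (first nonzero entry positive) gives (1, -3, -3, -4).

(1, -3, -3, -4)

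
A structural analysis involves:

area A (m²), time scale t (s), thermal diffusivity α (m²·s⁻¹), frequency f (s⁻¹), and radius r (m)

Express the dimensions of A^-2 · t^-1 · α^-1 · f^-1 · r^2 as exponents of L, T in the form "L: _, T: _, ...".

Collect each base-dimension exponent across the product:
  L: −2·(2) − (0) − (2) − (0) + 2·(1) = -4
  T: −2·(0) − (1) − (-1) − (-1) + 2·(0) = 1
So the dimensions are [L⁻⁴ T].

L: -4, T: 1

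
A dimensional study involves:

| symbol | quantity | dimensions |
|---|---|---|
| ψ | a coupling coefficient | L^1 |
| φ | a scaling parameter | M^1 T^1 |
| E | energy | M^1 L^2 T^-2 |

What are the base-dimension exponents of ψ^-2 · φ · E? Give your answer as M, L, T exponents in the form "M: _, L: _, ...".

M: 2, L: 0, T: -1

Collect each base-dimension exponent across the product:
  M: −2·(0) + (1) + (1) = 2
  L: −2·(1) + (0) + (2) = 0
  T: −2·(0) + (1) + (-2) = -1
So the dimensions are [M² T⁻¹].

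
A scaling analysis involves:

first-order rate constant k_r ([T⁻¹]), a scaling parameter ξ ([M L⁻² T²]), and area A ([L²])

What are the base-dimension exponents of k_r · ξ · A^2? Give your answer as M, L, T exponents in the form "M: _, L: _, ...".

M: 1, L: 2, T: 1

Collect each base-dimension exponent across the product:
  M: (0) + (1) + 2·(0) = 1
  L: (0) + (-2) + 2·(2) = 2
  T: (-1) + (2) + 2·(0) = 1
So the dimensions are [M L² T].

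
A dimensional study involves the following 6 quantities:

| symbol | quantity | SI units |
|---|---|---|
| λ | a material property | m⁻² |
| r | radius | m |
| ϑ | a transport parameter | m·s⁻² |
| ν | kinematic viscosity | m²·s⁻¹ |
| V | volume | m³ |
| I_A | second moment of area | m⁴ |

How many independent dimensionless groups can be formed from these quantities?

4

There are 6 variables and 2 base dimensions (L, T).
The dimension matrix has rank 2.
Independent dimensionless groups: 6 − 2 = 4.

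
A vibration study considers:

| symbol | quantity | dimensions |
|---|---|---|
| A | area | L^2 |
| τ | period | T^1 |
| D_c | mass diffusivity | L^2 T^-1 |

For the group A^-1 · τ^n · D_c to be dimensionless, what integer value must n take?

1

Balance the T exponent: (1)·n from τ, plus −(0) + (-1) = -1 from the rest, must sum to zero.
n − 1 = 0, so n = 1.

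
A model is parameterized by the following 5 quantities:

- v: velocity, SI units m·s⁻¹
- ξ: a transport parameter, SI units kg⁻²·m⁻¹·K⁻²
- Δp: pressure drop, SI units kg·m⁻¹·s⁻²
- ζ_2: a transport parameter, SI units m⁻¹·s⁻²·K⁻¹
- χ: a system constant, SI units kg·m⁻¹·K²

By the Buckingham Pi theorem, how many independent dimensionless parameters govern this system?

There are 5 variables and 4 base dimensions (M, L, T, Θ).
The dimension matrix has rank 4.
Independent dimensionless groups: 5 − 4 = 1.

1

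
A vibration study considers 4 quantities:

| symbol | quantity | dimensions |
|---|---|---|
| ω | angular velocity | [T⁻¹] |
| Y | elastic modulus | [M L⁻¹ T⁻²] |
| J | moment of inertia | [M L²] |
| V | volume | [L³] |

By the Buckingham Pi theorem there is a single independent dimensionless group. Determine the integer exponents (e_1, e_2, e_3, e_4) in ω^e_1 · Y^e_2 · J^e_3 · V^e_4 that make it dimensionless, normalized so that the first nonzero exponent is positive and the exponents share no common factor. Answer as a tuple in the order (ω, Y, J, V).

(2, -1, 1, -1)

M: e_1·(0) + e_2·(1) + e_3·(1) + e_4·(0) = 0
L: e_1·(0) + e_2·(-1) + e_3·(2) + e_4·(3) = 0
T: e_1·(-1) + e_2·(-2) + e_3·(0) + e_4·(0) = 0
Solving this homogeneous linear system for the smallest-integer solution (first nonzero entry positive) gives (2, -1, 1, -1).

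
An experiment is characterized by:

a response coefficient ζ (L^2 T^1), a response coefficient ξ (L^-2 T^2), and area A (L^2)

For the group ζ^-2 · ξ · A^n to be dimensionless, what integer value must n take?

3

Balance the L exponent: (2)·n from A, plus −2·(2) + (-2) = -6 from the rest, must sum to zero.
2n − 6 = 0, so n = 3.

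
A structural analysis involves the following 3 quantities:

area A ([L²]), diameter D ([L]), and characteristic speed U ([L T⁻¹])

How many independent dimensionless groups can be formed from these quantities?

There are 3 variables and 2 base dimensions (L, T).
The dimension matrix has rank 2.
Independent dimensionless groups: 3 − 2 = 1.

1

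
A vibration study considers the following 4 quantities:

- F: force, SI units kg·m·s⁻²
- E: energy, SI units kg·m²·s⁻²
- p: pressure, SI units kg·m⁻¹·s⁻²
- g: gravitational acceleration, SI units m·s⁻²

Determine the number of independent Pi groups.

There are 4 variables and 3 base dimensions (M, L, T).
The dimension matrix has rank 3.
Independent dimensionless groups: 4 − 3 = 1.

1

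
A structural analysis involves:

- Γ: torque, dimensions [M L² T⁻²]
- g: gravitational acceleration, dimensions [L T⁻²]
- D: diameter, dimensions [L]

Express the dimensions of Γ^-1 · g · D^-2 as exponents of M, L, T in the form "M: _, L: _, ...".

Collect each base-dimension exponent across the product:
  M: −(1) + (0) − 2·(0) = -1
  L: −(2) + (1) − 2·(1) = -3
  T: −(-2) + (-2) − 2·(0) = 0
So the dimensions are [M⁻¹ L⁻³].

M: -1, L: -3, T: 0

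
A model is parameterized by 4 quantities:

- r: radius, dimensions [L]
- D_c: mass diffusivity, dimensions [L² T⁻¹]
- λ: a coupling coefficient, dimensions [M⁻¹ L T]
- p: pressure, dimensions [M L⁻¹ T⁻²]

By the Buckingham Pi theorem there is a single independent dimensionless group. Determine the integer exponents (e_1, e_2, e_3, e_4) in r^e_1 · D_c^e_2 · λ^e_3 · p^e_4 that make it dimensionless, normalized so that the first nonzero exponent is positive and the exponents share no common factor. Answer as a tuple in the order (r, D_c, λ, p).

M: e_1·(0) + e_2·(0) + e_3·(-1) + e_4·(1) = 0
L: e_1·(1) + e_2·(2) + e_3·(1) + e_4·(-1) = 0
T: e_1·(0) + e_2·(-1) + e_3·(1) + e_4·(-2) = 0
Solving this homogeneous linear system for the smallest-integer solution (first nonzero entry positive) gives (2, -1, 1, 1).

(2, -1, 1, 1)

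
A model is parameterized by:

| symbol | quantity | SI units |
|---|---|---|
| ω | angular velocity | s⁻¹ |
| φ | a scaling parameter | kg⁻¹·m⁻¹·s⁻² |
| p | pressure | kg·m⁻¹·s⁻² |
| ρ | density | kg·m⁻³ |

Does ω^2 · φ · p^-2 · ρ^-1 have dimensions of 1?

no

Sum the exponent of each base dimension across the product:
  M: 2·[ω]_M + [φ]_M − 2·[p]_M − [ρ]_M = 2·(0) + (-1) − 2·(1) − (1) = -4
  L: 2·[ω]_L + [φ]_L − 2·[p]_L − [ρ]_L = 2·(0) + (-1) − 2·(-1) − (-3) = 4
  T: 2·[ω]_T + [φ]_T − 2·[p]_T − [ρ]_T = 2·(-1) + (-2) − 2·(-2) − (0) = 0
Net dimensions [M⁻⁴ L⁴] ≠ [1] — not dimensionless.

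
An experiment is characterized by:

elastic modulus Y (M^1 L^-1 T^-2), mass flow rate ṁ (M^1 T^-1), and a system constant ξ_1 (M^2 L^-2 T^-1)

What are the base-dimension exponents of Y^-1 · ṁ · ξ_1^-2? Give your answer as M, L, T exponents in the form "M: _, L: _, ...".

M: -4, L: 5, T: 3

Collect each base-dimension exponent across the product:
  M: −(1) + (1) − 2·(2) = -4
  L: −(-1) + (0) − 2·(-2) = 5
  T: −(-2) + (-1) − 2·(-1) = 3
So the dimensions are [M⁻⁴ L⁵ T³].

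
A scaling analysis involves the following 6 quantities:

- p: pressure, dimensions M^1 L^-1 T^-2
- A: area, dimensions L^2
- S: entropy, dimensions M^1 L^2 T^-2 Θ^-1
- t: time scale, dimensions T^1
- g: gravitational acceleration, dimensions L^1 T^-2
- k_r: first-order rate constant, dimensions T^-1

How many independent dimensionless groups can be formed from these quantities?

There are 6 variables and 4 base dimensions (M, L, T, Θ).
The dimension matrix has rank 4.
Independent dimensionless groups: 6 − 4 = 2.

2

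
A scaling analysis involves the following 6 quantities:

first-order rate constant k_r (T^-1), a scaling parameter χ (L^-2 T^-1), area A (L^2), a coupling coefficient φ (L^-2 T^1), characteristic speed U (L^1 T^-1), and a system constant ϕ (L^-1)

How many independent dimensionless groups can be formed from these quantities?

There are 6 variables and 2 base dimensions (L, T).
The dimension matrix has rank 2.
Independent dimensionless groups: 6 − 2 = 4.

4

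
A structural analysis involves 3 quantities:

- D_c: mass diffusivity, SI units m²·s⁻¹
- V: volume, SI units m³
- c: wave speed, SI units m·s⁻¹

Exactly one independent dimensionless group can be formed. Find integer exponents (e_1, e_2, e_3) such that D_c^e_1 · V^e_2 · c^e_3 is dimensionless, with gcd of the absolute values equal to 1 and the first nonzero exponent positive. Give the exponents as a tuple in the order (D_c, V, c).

(3, -1, -3)

L: e_1·(2) + e_2·(3) + e_3·(1) = 0
T: e_1·(-1) + e_2·(0) + e_3·(-1) = 0
Solving this homogeneous linear system for the smallest-integer solution (first nonzero entry positive) gives (3, -1, -3).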